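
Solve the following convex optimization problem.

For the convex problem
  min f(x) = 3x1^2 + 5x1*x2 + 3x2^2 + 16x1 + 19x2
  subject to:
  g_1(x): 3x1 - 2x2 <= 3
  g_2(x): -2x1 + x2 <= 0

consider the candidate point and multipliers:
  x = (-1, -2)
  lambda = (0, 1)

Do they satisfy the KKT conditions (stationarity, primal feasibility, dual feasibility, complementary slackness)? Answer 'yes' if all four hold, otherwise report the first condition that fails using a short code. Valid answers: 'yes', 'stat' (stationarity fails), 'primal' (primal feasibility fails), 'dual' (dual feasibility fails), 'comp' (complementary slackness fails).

Gradient of f: grad f(x) = Q x + c = (0, 2)
Constraint values g_i(x) = a_i^T x - b_i:
  g_1((-1, -2)) = -2
  g_2((-1, -2)) = 0
Stationarity residual: grad f(x) + sum_i lambda_i a_i = (-2, 3)
  -> stationarity FAILS
Primal feasibility (all g_i <= 0): OK
Dual feasibility (all lambda_i >= 0): OK
Complementary slackness (lambda_i * g_i(x) = 0 for all i): OK

Verdict: the first failing condition is stationarity -> stat.

stat


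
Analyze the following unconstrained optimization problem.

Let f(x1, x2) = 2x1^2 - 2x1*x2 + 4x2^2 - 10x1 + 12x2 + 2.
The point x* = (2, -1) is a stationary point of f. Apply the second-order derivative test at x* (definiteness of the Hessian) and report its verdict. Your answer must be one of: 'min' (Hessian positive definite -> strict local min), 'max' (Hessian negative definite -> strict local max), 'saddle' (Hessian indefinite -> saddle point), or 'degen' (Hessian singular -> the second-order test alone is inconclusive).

Compute the Hessian H = grad^2 f:
  H = [[4, -2], [-2, 8]]
Verify stationarity: grad f(x*) = H x* + g = (0, 0).
Eigenvalues of H: 3.1716, 8.8284.
Both eigenvalues > 0, so H is positive definite -> x* is a strict local min.

min


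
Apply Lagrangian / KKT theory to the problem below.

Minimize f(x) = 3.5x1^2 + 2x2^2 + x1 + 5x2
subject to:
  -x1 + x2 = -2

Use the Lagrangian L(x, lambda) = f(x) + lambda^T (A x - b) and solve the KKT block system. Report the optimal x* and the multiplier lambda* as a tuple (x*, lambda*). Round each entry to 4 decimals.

Form the Lagrangian:
  L(x, lambda) = (1/2) x^T Q x + c^T x + lambda^T (A x - b)
Stationarity (grad_x L = 0): Q x + c + A^T lambda = 0.
Primal feasibility: A x = b.

This gives the KKT block system:
  [ Q   A^T ] [ x     ]   [-c ]
  [ A    0  ] [ lambda ] = [ b ]

Solving the linear system:
  x*      = (0.1818, -1.8182)
  lambda* = (2.2727)
  f(x*)   = -2.1818

x* = (0.1818, -1.8182), lambda* = (2.2727)


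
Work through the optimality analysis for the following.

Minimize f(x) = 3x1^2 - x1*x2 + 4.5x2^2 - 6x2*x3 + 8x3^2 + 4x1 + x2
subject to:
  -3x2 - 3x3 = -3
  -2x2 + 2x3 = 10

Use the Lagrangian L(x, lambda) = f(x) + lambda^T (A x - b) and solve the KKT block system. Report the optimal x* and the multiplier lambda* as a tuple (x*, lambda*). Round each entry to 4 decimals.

Form the Lagrangian:
  L(x, lambda) = (1/2) x^T Q x + c^T x + lambda^T (A x - b)
Stationarity (grad_x L = 0): Q x + c + A^T lambda = 0.
Primal feasibility: A x = b.

This gives the KKT block system:
  [ Q   A^T ] [ x     ]   [-c ]
  [ A    0  ] [ lambda ] = [ b ]

Solving the linear system:
  x*      = (-1, -2, 3)
  lambda* = (4.3333, -23.5)
  f(x*)   = 121

x* = (-1, -2, 3), lambda* = (4.3333, -23.5)


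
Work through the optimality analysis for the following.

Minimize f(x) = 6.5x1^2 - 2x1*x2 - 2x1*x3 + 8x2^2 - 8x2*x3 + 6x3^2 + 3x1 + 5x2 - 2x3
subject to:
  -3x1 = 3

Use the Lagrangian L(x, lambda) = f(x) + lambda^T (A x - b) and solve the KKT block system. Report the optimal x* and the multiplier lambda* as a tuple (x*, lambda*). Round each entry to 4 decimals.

Form the Lagrangian:
  L(x, lambda) = (1/2) x^T Q x + c^T x + lambda^T (A x - b)
Stationarity (grad_x L = 0): Q x + c + A^T lambda = 0.
Primal feasibility: A x = b.

This gives the KKT block system:
  [ Q   A^T ] [ x     ]   [-c ]
  [ A    0  ] [ lambda ] = [ b ]

Solving the linear system:
  x*      = (-1, -0.6563, -0.4375)
  lambda* = (-2.6042)
  f(x*)   = 1.2031

x* = (-1, -0.6563, -0.4375), lambda* = (-2.6042)


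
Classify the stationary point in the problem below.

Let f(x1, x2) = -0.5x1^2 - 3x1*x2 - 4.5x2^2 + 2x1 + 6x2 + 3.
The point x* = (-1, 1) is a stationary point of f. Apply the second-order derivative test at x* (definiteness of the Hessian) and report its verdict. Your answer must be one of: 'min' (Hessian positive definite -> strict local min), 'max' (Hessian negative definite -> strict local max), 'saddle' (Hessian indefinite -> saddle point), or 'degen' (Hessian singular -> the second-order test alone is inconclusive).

Compute the Hessian H = grad^2 f:
  H = [[-1, -3], [-3, -9]]
Verify stationarity: grad f(x*) = H x* + g = (0, 0).
Eigenvalues of H: -10, 0.
H has a zero eigenvalue (singular; negative semidefinite but not definite), so H is neither positive definite, negative definite, nor indefinite. The second-order test alone is inconclusive -> degen.
(Indeed, f is constant along the null direction of H through x*, so x* is not a strict local extremum.)

degen


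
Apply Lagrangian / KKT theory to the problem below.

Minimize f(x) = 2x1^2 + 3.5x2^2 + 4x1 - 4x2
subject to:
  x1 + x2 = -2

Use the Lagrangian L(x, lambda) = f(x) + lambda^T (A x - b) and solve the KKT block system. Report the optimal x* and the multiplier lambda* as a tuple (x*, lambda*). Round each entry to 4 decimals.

Form the Lagrangian:
  L(x, lambda) = (1/2) x^T Q x + c^T x + lambda^T (A x - b)
Stationarity (grad_x L = 0): Q x + c + A^T lambda = 0.
Primal feasibility: A x = b.

This gives the KKT block system:
  [ Q   A^T ] [ x     ]   [-c ]
  [ A    0  ] [ lambda ] = [ b ]

Solving the linear system:
  x*      = (-2, 0)
  lambda* = (4)
  f(x*)   = 0

x* = (-2, 0), lambda* = (4)


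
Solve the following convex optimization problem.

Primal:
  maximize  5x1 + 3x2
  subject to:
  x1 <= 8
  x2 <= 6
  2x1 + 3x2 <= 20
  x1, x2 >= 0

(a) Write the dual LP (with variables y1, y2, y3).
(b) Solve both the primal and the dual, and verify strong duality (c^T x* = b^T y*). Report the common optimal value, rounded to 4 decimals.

The standard primal-dual pair for 'max c^T x s.t. A x <= b, x >= 0' is:
  Dual:  min b^T y  s.t.  A^T y >= c,  y >= 0.

So the dual LP is:
  minimize  8y1 + 6y2 + 20y3
  subject to:
    y1 + 2y3 >= 5
    y2 + 3y3 >= 3
    y1, y2, y3 >= 0

Solving the primal: x* = (8, 1.3333).
  primal value c^T x* = 44.
Solving the dual: y* = (3, 0, 1).
  dual value b^T y* = 44.
Strong duality: c^T x* = b^T y*. Confirmed.

44


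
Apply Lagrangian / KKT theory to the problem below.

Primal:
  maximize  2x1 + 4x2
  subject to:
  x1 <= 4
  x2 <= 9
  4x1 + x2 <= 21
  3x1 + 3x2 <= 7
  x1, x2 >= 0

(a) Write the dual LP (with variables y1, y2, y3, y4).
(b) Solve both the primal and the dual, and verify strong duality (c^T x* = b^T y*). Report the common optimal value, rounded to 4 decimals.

The standard primal-dual pair for 'max c^T x s.t. A x <= b, x >= 0' is:
  Dual:  min b^T y  s.t.  A^T y >= c,  y >= 0.

So the dual LP is:
  minimize  4y1 + 9y2 + 21y3 + 7y4
  subject to:
    y1 + 4y3 + 3y4 >= 2
    y2 + y3 + 3y4 >= 4
    y1, y2, y3, y4 >= 0

Solving the primal: x* = (0, 2.3333).
  primal value c^T x* = 9.3333.
Solving the dual: y* = (0, 0, 0, 1.3333).
  dual value b^T y* = 9.3333.
Strong duality: c^T x* = b^T y*. Confirmed.

9.3333


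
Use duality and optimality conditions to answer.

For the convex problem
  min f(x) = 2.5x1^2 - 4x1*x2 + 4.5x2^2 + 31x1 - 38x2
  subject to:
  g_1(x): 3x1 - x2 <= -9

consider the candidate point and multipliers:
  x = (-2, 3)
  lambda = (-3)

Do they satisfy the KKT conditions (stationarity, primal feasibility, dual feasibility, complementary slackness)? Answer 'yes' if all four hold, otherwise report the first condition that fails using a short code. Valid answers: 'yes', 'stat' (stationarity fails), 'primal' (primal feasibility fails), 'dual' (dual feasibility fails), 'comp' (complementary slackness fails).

Gradient of f: grad f(x) = Q x + c = (9, -3)
Constraint values g_i(x) = a_i^T x - b_i:
  g_1((-2, 3)) = 0
Stationarity residual: grad f(x) + sum_i lambda_i a_i = (0, 0)
  -> stationarity OK
Primal feasibility (all g_i <= 0): OK
Dual feasibility (all lambda_i >= 0): FAILS
Complementary slackness (lambda_i * g_i(x) = 0 for all i): OK

Verdict: the first failing condition is dual_feasibility -> dual.

dual


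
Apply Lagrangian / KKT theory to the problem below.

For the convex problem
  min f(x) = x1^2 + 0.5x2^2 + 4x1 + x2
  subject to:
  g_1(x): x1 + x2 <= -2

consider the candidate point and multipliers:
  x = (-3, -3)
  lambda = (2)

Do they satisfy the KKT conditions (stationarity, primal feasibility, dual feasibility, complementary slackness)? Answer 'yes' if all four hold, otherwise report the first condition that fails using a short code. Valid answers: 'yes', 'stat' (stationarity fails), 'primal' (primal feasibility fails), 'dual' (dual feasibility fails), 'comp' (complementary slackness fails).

Gradient of f: grad f(x) = Q x + c = (-2, -2)
Constraint values g_i(x) = a_i^T x - b_i:
  g_1((-3, -3)) = -4
Stationarity residual: grad f(x) + sum_i lambda_i a_i = (0, 0)
  -> stationarity OK
Primal feasibility (all g_i <= 0): OK
Dual feasibility (all lambda_i >= 0): OK
Complementary slackness (lambda_i * g_i(x) = 0 for all i): FAILS

Verdict: the first failing condition is complementary_slackness -> comp.

comp


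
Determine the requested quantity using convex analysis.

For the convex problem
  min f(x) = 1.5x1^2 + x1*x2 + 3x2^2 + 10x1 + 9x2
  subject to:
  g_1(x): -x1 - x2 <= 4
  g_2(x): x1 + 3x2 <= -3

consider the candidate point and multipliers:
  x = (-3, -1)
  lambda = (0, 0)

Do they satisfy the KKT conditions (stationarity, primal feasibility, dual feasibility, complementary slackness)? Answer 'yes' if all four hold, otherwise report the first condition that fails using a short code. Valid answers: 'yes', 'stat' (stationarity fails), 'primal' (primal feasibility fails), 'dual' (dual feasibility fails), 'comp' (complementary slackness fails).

Gradient of f: grad f(x) = Q x + c = (0, 0)
Constraint values g_i(x) = a_i^T x - b_i:
  g_1((-3, -1)) = 0
  g_2((-3, -1)) = -3
Stationarity residual: grad f(x) + sum_i lambda_i a_i = (0, 0)
  -> stationarity OK
Primal feasibility (all g_i <= 0): OK
Dual feasibility (all lambda_i >= 0): OK
Complementary slackness (lambda_i * g_i(x) = 0 for all i): OK

Verdict: yes, KKT holds.

yes


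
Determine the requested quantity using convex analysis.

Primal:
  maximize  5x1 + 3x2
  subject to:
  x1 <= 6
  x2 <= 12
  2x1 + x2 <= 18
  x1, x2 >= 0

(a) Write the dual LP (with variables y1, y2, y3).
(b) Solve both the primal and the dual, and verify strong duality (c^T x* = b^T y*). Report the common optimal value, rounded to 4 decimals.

The standard primal-dual pair for 'max c^T x s.t. A x <= b, x >= 0' is:
  Dual:  min b^T y  s.t.  A^T y >= c,  y >= 0.

So the dual LP is:
  minimize  6y1 + 12y2 + 18y3
  subject to:
    y1 + 2y3 >= 5
    y2 + y3 >= 3
    y1, y2, y3 >= 0

Solving the primal: x* = (3, 12).
  primal value c^T x* = 51.
Solving the dual: y* = (0, 0.5, 2.5).
  dual value b^T y* = 51.
Strong duality: c^T x* = b^T y*. Confirmed.

51


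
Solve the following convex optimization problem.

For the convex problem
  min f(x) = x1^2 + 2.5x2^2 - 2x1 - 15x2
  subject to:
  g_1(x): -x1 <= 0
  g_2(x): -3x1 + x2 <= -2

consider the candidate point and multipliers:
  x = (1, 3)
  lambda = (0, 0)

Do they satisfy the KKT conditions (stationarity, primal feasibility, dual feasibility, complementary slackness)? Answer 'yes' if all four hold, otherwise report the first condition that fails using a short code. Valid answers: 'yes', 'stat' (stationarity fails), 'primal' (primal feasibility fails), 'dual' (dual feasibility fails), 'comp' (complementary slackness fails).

Gradient of f: grad f(x) = Q x + c = (0, 0)
Constraint values g_i(x) = a_i^T x - b_i:
  g_1((1, 3)) = -1
  g_2((1, 3)) = 2
Stationarity residual: grad f(x) + sum_i lambda_i a_i = (0, 0)
  -> stationarity OK
Primal feasibility (all g_i <= 0): FAILS
Dual feasibility (all lambda_i >= 0): OK
Complementary slackness (lambda_i * g_i(x) = 0 for all i): OK

Verdict: the first failing condition is primal_feasibility -> primal.

primal


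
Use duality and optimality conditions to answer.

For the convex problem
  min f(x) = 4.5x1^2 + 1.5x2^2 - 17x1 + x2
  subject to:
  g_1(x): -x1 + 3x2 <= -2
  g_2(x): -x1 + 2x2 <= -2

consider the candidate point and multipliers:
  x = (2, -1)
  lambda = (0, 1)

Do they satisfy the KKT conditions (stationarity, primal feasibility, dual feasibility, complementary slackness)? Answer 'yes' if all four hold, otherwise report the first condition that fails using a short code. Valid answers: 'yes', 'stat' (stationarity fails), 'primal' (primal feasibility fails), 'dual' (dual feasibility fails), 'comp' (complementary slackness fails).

Gradient of f: grad f(x) = Q x + c = (1, -2)
Constraint values g_i(x) = a_i^T x - b_i:
  g_1((2, -1)) = -3
  g_2((2, -1)) = -2
Stationarity residual: grad f(x) + sum_i lambda_i a_i = (0, 0)
  -> stationarity OK
Primal feasibility (all g_i <= 0): OK
Dual feasibility (all lambda_i >= 0): OK
Complementary slackness (lambda_i * g_i(x) = 0 for all i): FAILS

Verdict: the first failing condition is complementary_slackness -> comp.

comp


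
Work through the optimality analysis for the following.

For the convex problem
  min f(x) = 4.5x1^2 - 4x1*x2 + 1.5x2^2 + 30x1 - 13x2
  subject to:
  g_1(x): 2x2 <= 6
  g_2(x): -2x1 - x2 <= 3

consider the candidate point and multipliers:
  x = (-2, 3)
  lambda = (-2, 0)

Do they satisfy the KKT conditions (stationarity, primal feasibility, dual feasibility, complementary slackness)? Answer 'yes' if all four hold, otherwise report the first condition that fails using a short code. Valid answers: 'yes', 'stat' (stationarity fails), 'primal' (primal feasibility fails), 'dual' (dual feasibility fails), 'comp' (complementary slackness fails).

Gradient of f: grad f(x) = Q x + c = (0, 4)
Constraint values g_i(x) = a_i^T x - b_i:
  g_1((-2, 3)) = 0
  g_2((-2, 3)) = -2
Stationarity residual: grad f(x) + sum_i lambda_i a_i = (0, 0)
  -> stationarity OK
Primal feasibility (all g_i <= 0): OK
Dual feasibility (all lambda_i >= 0): FAILS
Complementary slackness (lambda_i * g_i(x) = 0 for all i): OK

Verdict: the first failing condition is dual_feasibility -> dual.

dual


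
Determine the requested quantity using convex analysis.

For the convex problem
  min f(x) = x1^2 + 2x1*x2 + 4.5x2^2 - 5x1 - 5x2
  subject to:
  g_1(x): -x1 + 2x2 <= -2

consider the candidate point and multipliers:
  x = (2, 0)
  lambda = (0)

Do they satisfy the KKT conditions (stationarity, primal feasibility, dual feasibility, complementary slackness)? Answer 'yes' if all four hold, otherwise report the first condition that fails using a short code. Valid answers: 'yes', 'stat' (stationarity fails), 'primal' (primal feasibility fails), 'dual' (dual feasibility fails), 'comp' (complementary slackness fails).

Gradient of f: grad f(x) = Q x + c = (-1, -1)
Constraint values g_i(x) = a_i^T x - b_i:
  g_1((2, 0)) = 0
Stationarity residual: grad f(x) + sum_i lambda_i a_i = (-1, -1)
  -> stationarity FAILS
Primal feasibility (all g_i <= 0): OK
Dual feasibility (all lambda_i >= 0): OK
Complementary slackness (lambda_i * g_i(x) = 0 for all i): OK

Verdict: the first failing condition is stationarity -> stat.

stat


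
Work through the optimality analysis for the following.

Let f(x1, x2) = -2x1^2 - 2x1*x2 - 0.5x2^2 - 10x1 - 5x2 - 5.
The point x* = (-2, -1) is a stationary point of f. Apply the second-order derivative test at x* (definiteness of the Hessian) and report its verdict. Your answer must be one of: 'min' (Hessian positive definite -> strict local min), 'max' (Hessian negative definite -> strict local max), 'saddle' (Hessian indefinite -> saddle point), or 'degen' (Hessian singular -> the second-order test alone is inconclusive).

Compute the Hessian H = grad^2 f:
  H = [[-4, -2], [-2, -1]]
Verify stationarity: grad f(x*) = H x* + g = (0, 0).
Eigenvalues of H: -5, 0.
H has a zero eigenvalue (singular; negative semidefinite but not definite), so H is neither positive definite, negative definite, nor indefinite. The second-order test alone is inconclusive -> degen.
(Indeed, f is constant along the null direction of H through x*, so x* is not a strict local extremum.)

degen


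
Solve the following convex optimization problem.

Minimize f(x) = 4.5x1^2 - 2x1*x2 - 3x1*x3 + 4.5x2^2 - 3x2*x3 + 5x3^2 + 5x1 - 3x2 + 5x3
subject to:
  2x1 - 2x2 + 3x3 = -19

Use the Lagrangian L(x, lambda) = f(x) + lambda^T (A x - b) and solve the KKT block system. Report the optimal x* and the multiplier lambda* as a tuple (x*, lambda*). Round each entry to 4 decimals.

Form the Lagrangian:
  L(x, lambda) = (1/2) x^T Q x + c^T x + lambda^T (A x - b)
Stationarity (grad_x L = 0): Q x + c + A^T lambda = 0.
Primal feasibility: A x = b.

This gives the KKT block system:
  [ Q   A^T ] [ x     ]   [-c ]
  [ A    0  ] [ lambda ] = [ b ]

Solving the linear system:
  x*      = (-3.6231, -0.0487, -3.9504)
  lambda* = (7.8296)
  f(x*)   = 55.5203

x* = (-3.6231, -0.0487, -3.9504), lambda* = (7.8296)


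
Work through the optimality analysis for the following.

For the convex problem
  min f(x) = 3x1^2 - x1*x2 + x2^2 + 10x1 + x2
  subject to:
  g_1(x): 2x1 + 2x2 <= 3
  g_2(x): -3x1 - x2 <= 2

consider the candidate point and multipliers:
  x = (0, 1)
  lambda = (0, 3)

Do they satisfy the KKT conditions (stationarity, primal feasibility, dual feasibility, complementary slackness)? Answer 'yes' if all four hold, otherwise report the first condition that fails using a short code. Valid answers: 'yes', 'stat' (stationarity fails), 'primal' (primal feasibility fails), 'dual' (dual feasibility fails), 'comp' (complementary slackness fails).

Gradient of f: grad f(x) = Q x + c = (9, 3)
Constraint values g_i(x) = a_i^T x - b_i:
  g_1((0, 1)) = -1
  g_2((0, 1)) = -3
Stationarity residual: grad f(x) + sum_i lambda_i a_i = (0, 0)
  -> stationarity OK
Primal feasibility (all g_i <= 0): OK
Dual feasibility (all lambda_i >= 0): OK
Complementary slackness (lambda_i * g_i(x) = 0 for all i): FAILS

Verdict: the first failing condition is complementary_slackness -> comp.

comp


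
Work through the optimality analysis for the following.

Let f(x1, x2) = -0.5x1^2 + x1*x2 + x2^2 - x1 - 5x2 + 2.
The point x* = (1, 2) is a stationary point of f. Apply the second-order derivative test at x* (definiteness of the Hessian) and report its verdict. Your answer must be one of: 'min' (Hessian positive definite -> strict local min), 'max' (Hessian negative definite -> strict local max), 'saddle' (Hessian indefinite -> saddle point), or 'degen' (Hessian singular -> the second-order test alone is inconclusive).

Compute the Hessian H = grad^2 f:
  H = [[-1, 1], [1, 2]]
Verify stationarity: grad f(x*) = H x* + g = (0, 0).
Eigenvalues of H: -1.3028, 2.3028.
Eigenvalues have mixed signs, so H is indefinite -> x* is a saddle point.

saddle


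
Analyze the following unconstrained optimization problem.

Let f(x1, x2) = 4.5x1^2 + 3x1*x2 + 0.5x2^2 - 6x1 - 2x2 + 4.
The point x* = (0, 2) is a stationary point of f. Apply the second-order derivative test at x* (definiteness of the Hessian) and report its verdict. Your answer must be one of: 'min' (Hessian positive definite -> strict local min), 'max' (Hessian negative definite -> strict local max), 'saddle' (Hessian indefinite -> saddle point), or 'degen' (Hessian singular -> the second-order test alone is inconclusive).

Compute the Hessian H = grad^2 f:
  H = [[9, 3], [3, 1]]
Verify stationarity: grad f(x*) = H x* + g = (0, 0).
Eigenvalues of H: 0, 10.
H has a zero eigenvalue (singular; positive semidefinite but not definite), so H is neither positive definite, negative definite, nor indefinite. The second-order test alone is inconclusive -> degen.
(Indeed, f is constant along the null direction of H through x*, so x* is not a strict local extremum.)

degen


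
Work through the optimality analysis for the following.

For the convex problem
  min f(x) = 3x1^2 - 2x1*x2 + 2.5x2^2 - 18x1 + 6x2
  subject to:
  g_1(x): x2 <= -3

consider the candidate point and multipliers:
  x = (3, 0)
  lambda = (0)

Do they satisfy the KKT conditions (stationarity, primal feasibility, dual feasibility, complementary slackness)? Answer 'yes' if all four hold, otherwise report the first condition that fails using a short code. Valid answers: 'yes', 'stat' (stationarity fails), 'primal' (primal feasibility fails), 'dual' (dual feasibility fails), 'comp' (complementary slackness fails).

Gradient of f: grad f(x) = Q x + c = (0, 0)
Constraint values g_i(x) = a_i^T x - b_i:
  g_1((3, 0)) = 3
Stationarity residual: grad f(x) + sum_i lambda_i a_i = (0, 0)
  -> stationarity OK
Primal feasibility (all g_i <= 0): FAILS
Dual feasibility (all lambda_i >= 0): OK
Complementary slackness (lambda_i * g_i(x) = 0 for all i): OK

Verdict: the first failing condition is primal_feasibility -> primal.

primal


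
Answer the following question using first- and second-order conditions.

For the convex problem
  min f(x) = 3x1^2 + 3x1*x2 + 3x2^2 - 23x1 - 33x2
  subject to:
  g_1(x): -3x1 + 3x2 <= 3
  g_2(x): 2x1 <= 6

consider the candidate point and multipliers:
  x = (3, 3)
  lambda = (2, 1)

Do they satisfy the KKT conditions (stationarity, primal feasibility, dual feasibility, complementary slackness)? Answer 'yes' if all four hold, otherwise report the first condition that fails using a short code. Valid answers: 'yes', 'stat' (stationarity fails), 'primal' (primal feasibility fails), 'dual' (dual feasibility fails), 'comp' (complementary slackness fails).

Gradient of f: grad f(x) = Q x + c = (4, -6)
Constraint values g_i(x) = a_i^T x - b_i:
  g_1((3, 3)) = -3
  g_2((3, 3)) = 0
Stationarity residual: grad f(x) + sum_i lambda_i a_i = (0, 0)
  -> stationarity OK
Primal feasibility (all g_i <= 0): OK
Dual feasibility (all lambda_i >= 0): OK
Complementary slackness (lambda_i * g_i(x) = 0 for all i): FAILS

Verdict: the first failing condition is complementary_slackness -> comp.

comp


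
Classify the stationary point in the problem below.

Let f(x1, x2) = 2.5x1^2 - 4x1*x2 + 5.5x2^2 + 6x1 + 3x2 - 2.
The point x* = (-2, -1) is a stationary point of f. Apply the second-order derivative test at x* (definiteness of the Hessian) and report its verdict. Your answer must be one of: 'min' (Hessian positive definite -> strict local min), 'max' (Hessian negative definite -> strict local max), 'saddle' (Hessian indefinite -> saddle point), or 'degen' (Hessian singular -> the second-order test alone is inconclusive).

Compute the Hessian H = grad^2 f:
  H = [[5, -4], [-4, 11]]
Verify stationarity: grad f(x*) = H x* + g = (0, 0).
Eigenvalues of H: 3, 13.
Both eigenvalues > 0, so H is positive definite -> x* is a strict local min.

min


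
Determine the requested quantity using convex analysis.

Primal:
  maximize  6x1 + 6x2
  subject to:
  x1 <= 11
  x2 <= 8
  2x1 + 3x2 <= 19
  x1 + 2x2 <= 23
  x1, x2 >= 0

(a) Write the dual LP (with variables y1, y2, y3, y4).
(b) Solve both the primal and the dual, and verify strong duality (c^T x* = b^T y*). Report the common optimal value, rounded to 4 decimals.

The standard primal-dual pair for 'max c^T x s.t. A x <= b, x >= 0' is:
  Dual:  min b^T y  s.t.  A^T y >= c,  y >= 0.

So the dual LP is:
  minimize  11y1 + 8y2 + 19y3 + 23y4
  subject to:
    y1 + 2y3 + y4 >= 6
    y2 + 3y3 + 2y4 >= 6
    y1, y2, y3, y4 >= 0

Solving the primal: x* = (9.5, 0).
  primal value c^T x* = 57.
Solving the dual: y* = (0, 0, 3, 0).
  dual value b^T y* = 57.
Strong duality: c^T x* = b^T y*. Confirmed.

57


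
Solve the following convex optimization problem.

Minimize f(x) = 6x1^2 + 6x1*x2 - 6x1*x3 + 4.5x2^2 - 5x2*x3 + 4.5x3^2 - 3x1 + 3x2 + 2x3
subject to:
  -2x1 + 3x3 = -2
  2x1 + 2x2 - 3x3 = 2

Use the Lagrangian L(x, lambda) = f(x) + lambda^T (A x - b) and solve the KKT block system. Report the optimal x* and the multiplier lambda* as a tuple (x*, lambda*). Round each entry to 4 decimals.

Form the Lagrangian:
  L(x, lambda) = (1/2) x^T Q x + c^T x + lambda^T (A x - b)
Stationarity (grad_x L = 0): Q x + c + A^T lambda = 0.
Primal feasibility: A x = b.

This gives the KKT block system:
  [ Q   A^T ] [ x     ]   [-c ]
  [ A    0  ] [ lambda ] = [ b ]

Solving the linear system:
  x*      = (0.2083, 0, -0.5278)
  lambda* = (-2.1111, -3.4444)
  f(x*)   = 0.4931

x* = (0.2083, 0, -0.5278), lambda* = (-2.1111, -3.4444)


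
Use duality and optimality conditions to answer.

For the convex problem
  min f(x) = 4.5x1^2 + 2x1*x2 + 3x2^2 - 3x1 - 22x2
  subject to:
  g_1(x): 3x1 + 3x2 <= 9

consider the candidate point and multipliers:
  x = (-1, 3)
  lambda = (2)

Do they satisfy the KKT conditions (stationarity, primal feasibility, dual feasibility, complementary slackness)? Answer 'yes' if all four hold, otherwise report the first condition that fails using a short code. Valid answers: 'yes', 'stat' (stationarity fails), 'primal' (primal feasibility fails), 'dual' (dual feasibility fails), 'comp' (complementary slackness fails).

Gradient of f: grad f(x) = Q x + c = (-6, -6)
Constraint values g_i(x) = a_i^T x - b_i:
  g_1((-1, 3)) = -3
Stationarity residual: grad f(x) + sum_i lambda_i a_i = (0, 0)
  -> stationarity OK
Primal feasibility (all g_i <= 0): OK
Dual feasibility (all lambda_i >= 0): OK
Complementary slackness (lambda_i * g_i(x) = 0 for all i): FAILS

Verdict: the first failing condition is complementary_slackness -> comp.

comp


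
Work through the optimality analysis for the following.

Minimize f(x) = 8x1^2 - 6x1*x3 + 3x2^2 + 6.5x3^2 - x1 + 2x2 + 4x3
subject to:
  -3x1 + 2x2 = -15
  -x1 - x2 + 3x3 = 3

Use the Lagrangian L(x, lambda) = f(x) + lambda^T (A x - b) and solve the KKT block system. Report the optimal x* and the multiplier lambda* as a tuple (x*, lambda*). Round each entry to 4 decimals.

Form the Lagrangian:
  L(x, lambda) = (1/2) x^T Q x + c^T x + lambda^T (A x - b)
Stationarity (grad_x L = 0): Q x + c + A^T lambda = 0.
Primal feasibility: A x = b.

This gives the KKT block system:
  [ Q   A^T ] [ x     ]   [-c ]
  [ A    0  ] [ lambda ] = [ b ]

Solving the linear system:
  x*      = (2.4333, -3.85, 0.5278)
  lambda* = (11.1733, 1.2463)
  f(x*)   = 77.9192

x* = (2.4333, -3.85, 0.5278), lambda* = (11.1733, 1.2463)


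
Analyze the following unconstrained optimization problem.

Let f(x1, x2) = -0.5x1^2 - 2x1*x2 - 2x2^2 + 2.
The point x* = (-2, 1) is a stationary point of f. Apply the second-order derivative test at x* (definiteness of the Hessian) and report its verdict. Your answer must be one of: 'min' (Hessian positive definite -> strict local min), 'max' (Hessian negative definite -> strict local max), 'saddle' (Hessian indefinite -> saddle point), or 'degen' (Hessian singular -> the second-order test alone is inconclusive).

Compute the Hessian H = grad^2 f:
  H = [[-1, -2], [-2, -4]]
Verify stationarity: grad f(x*) = H x* + g = (0, 0).
Eigenvalues of H: -5, 0.
H has a zero eigenvalue (singular; negative semidefinite but not definite), so H is neither positive definite, negative definite, nor indefinite. The second-order test alone is inconclusive -> degen.
(Indeed, f is constant along the null direction of H through x*, so x* is not a strict local extremum.)

degen


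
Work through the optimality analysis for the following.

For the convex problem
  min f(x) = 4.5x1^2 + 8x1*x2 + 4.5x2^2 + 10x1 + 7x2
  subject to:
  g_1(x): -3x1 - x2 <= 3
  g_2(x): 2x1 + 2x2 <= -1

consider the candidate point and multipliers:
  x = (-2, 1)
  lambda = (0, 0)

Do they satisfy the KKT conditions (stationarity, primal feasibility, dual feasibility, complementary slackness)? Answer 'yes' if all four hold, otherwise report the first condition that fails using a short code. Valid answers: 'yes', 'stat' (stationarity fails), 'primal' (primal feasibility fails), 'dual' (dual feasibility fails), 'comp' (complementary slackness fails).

Gradient of f: grad f(x) = Q x + c = (0, 0)
Constraint values g_i(x) = a_i^T x - b_i:
  g_1((-2, 1)) = 2
  g_2((-2, 1)) = -1
Stationarity residual: grad f(x) + sum_i lambda_i a_i = (0, 0)
  -> stationarity OK
Primal feasibility (all g_i <= 0): FAILS
Dual feasibility (all lambda_i >= 0): OK
Complementary slackness (lambda_i * g_i(x) = 0 for all i): OK

Verdict: the first failing condition is primal_feasibility -> primal.

primal


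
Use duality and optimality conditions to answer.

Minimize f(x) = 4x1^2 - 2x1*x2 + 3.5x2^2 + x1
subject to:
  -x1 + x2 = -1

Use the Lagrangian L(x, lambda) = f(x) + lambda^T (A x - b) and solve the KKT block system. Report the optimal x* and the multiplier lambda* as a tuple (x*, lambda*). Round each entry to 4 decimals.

Form the Lagrangian:
  L(x, lambda) = (1/2) x^T Q x + c^T x + lambda^T (A x - b)
Stationarity (grad_x L = 0): Q x + c + A^T lambda = 0.
Primal feasibility: A x = b.

This gives the KKT block system:
  [ Q   A^T ] [ x     ]   [-c ]
  [ A    0  ] [ lambda ] = [ b ]

Solving the linear system:
  x*      = (0.3636, -0.6364)
  lambda* = (5.1818)
  f(x*)   = 2.7727

x* = (0.3636, -0.6364), lambda* = (5.1818)


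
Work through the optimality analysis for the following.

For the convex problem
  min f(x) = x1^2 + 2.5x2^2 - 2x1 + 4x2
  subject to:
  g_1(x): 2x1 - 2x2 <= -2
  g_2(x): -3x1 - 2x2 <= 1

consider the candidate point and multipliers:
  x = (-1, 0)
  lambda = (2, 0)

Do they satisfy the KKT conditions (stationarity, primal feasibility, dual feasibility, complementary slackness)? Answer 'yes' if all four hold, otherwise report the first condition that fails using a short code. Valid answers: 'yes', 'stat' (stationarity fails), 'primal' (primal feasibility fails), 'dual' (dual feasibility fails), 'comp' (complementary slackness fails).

Gradient of f: grad f(x) = Q x + c = (-4, 4)
Constraint values g_i(x) = a_i^T x - b_i:
  g_1((-1, 0)) = 0
  g_2((-1, 0)) = 2
Stationarity residual: grad f(x) + sum_i lambda_i a_i = (0, 0)
  -> stationarity OK
Primal feasibility (all g_i <= 0): FAILS
Dual feasibility (all lambda_i >= 0): OK
Complementary slackness (lambda_i * g_i(x) = 0 for all i): OK

Verdict: the first failing condition is primal_feasibility -> primal.

primal


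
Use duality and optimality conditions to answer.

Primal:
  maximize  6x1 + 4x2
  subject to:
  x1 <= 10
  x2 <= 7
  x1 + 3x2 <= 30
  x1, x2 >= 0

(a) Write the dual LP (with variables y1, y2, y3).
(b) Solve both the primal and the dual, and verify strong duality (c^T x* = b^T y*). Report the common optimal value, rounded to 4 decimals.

The standard primal-dual pair for 'max c^T x s.t. A x <= b, x >= 0' is:
  Dual:  min b^T y  s.t.  A^T y >= c,  y >= 0.

So the dual LP is:
  minimize  10y1 + 7y2 + 30y3
  subject to:
    y1 + y3 >= 6
    y2 + 3y3 >= 4
    y1, y2, y3 >= 0

Solving the primal: x* = (10, 6.6667).
  primal value c^T x* = 86.6667.
Solving the dual: y* = (4.6667, 0, 1.3333).
  dual value b^T y* = 86.6667.
Strong duality: c^T x* = b^T y*. Confirmed.

86.6667


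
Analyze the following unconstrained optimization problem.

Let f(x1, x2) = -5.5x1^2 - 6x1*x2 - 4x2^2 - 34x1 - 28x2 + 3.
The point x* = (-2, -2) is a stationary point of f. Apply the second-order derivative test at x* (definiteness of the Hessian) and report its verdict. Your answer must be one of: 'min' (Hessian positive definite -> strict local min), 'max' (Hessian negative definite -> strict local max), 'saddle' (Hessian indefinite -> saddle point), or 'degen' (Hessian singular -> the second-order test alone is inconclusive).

Compute the Hessian H = grad^2 f:
  H = [[-11, -6], [-6, -8]]
Verify stationarity: grad f(x*) = H x* + g = (0, 0).
Eigenvalues of H: -15.6847, -3.3153.
Both eigenvalues < 0, so H is negative definite -> x* is a strict local max.

max


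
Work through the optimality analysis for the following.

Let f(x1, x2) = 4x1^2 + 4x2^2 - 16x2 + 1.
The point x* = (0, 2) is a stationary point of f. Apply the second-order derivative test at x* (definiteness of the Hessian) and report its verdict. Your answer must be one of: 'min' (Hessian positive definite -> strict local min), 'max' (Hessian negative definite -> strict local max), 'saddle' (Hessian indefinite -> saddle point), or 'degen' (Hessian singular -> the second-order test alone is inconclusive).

Compute the Hessian H = grad^2 f:
  H = [[8, 0], [0, 8]]
Verify stationarity: grad f(x*) = H x* + g = (0, 0).
Eigenvalues of H: 8, 8.
Both eigenvalues > 0, so H is positive definite -> x* is a strict local min.

min


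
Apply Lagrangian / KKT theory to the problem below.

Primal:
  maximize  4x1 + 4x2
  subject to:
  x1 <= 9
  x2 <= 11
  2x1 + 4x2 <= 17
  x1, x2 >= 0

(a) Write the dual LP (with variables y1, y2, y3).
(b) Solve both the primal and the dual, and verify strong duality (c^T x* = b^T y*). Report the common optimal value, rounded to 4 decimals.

The standard primal-dual pair for 'max c^T x s.t. A x <= b, x >= 0' is:
  Dual:  min b^T y  s.t.  A^T y >= c,  y >= 0.

So the dual LP is:
  minimize  9y1 + 11y2 + 17y3
  subject to:
    y1 + 2y3 >= 4
    y2 + 4y3 >= 4
    y1, y2, y3 >= 0

Solving the primal: x* = (8.5, 0).
  primal value c^T x* = 34.
Solving the dual: y* = (0, 0, 2).
  dual value b^T y* = 34.
Strong duality: c^T x* = b^T y*. Confirmed.

34


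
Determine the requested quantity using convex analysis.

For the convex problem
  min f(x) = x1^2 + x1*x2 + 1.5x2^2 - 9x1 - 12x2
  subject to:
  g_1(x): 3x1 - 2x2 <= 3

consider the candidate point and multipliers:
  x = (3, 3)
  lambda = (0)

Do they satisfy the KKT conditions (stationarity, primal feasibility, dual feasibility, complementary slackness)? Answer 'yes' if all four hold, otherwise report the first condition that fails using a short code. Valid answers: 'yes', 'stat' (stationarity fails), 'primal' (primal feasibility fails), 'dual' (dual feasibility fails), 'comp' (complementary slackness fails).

Gradient of f: grad f(x) = Q x + c = (0, 0)
Constraint values g_i(x) = a_i^T x - b_i:
  g_1((3, 3)) = 0
Stationarity residual: grad f(x) + sum_i lambda_i a_i = (0, 0)
  -> stationarity OK
Primal feasibility (all g_i <= 0): OK
Dual feasibility (all lambda_i >= 0): OK
Complementary slackness (lambda_i * g_i(x) = 0 for all i): OK

Verdict: yes, KKT holds.

yes


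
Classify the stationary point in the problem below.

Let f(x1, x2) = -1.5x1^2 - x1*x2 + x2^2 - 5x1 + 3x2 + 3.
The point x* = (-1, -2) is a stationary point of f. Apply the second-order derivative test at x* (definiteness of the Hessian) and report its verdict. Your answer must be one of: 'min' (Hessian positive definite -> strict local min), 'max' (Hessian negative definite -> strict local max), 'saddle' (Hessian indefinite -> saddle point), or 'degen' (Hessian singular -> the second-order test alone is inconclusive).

Compute the Hessian H = grad^2 f:
  H = [[-3, -1], [-1, 2]]
Verify stationarity: grad f(x*) = H x* + g = (0, 0).
Eigenvalues of H: -3.1926, 2.1926.
Eigenvalues have mixed signs, so H is indefinite -> x* is a saddle point.

saddle


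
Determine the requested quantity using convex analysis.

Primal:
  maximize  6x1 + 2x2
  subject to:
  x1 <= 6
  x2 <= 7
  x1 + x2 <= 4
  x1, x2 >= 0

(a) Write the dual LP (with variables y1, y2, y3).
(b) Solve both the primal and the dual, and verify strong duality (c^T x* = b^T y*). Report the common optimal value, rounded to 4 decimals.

The standard primal-dual pair for 'max c^T x s.t. A x <= b, x >= 0' is:
  Dual:  min b^T y  s.t.  A^T y >= c,  y >= 0.

So the dual LP is:
  minimize  6y1 + 7y2 + 4y3
  subject to:
    y1 + y3 >= 6
    y2 + y3 >= 2
    y1, y2, y3 >= 0

Solving the primal: x* = (4, 0).
  primal value c^T x* = 24.
Solving the dual: y* = (0, 0, 6).
  dual value b^T y* = 24.
Strong duality: c^T x* = b^T y*. Confirmed.

24


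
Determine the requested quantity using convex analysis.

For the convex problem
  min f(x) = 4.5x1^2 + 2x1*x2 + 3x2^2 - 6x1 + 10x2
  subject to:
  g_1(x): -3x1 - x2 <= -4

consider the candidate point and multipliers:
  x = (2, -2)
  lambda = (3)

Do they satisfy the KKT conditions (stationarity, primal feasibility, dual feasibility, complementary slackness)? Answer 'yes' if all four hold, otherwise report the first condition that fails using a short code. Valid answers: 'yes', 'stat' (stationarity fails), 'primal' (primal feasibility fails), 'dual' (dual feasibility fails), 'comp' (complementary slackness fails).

Gradient of f: grad f(x) = Q x + c = (8, 2)
Constraint values g_i(x) = a_i^T x - b_i:
  g_1((2, -2)) = 0
Stationarity residual: grad f(x) + sum_i lambda_i a_i = (-1, -1)
  -> stationarity FAILS
Primal feasibility (all g_i <= 0): OK
Dual feasibility (all lambda_i >= 0): OK
Complementary slackness (lambda_i * g_i(x) = 0 for all i): OK

Verdict: the first failing condition is stationarity -> stat.

stat


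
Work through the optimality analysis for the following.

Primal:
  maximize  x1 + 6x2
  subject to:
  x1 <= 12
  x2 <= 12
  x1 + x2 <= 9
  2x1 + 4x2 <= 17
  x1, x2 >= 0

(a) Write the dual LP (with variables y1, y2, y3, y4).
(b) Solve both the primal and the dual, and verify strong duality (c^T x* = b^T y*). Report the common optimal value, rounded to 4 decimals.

The standard primal-dual pair for 'max c^T x s.t. A x <= b, x >= 0' is:
  Dual:  min b^T y  s.t.  A^T y >= c,  y >= 0.

So the dual LP is:
  minimize  12y1 + 12y2 + 9y3 + 17y4
  subject to:
    y1 + y3 + 2y4 >= 1
    y2 + y3 + 4y4 >= 6
    y1, y2, y3, y4 >= 0

Solving the primal: x* = (0, 4.25).
  primal value c^T x* = 25.5.
Solving the dual: y* = (0, 0, 0, 1.5).
  dual value b^T y* = 25.5.
Strong duality: c^T x* = b^T y*. Confirmed.

25.5


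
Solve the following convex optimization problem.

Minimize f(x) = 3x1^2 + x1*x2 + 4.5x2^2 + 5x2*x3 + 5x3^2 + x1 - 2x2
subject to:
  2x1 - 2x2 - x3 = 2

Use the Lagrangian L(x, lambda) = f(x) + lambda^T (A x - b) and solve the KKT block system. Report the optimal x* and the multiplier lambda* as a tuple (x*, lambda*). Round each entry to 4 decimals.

Form the Lagrangian:
  L(x, lambda) = (1/2) x^T Q x + c^T x + lambda^T (A x - b)
Stationarity (grad_x L = 0): Q x + c + A^T lambda = 0.
Primal feasibility: A x = b.

This gives the KKT block system:
  [ Q   A^T ] [ x     ]   [-c ]
  [ A    0  ] [ lambda ] = [ b ]

Solving the linear system:
  x*      = (0.6471, -0.3185, -0.069)
  lambda* = (-2.2819)
  f(x*)   = 2.9239

x* = (0.6471, -0.3185, -0.069), lambda* = (-2.2819)


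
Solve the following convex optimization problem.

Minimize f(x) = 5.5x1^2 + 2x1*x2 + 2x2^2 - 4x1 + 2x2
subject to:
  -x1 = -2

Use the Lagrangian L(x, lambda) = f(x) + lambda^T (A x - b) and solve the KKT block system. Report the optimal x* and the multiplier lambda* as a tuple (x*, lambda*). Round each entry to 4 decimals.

Form the Lagrangian:
  L(x, lambda) = (1/2) x^T Q x + c^T x + lambda^T (A x - b)
Stationarity (grad_x L = 0): Q x + c + A^T lambda = 0.
Primal feasibility: A x = b.

This gives the KKT block system:
  [ Q   A^T ] [ x     ]   [-c ]
  [ A    0  ] [ lambda ] = [ b ]

Solving the linear system:
  x*      = (2, -1.5)
  lambda* = (15)
  f(x*)   = 9.5

x* = (2, -1.5), lambda* = (15)


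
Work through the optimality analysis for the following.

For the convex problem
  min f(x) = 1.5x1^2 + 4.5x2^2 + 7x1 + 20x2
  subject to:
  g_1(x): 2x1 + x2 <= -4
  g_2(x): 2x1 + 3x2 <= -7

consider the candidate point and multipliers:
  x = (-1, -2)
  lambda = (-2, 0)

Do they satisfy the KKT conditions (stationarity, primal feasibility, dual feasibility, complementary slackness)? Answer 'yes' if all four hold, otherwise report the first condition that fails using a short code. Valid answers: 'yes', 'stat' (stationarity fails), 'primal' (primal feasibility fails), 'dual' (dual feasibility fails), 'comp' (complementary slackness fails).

Gradient of f: grad f(x) = Q x + c = (4, 2)
Constraint values g_i(x) = a_i^T x - b_i:
  g_1((-1, -2)) = 0
  g_2((-1, -2)) = -1
Stationarity residual: grad f(x) + sum_i lambda_i a_i = (0, 0)
  -> stationarity OK
Primal feasibility (all g_i <= 0): OK
Dual feasibility (all lambda_i >= 0): FAILS
Complementary slackness (lambda_i * g_i(x) = 0 for all i): OK

Verdict: the first failing condition is dual_feasibility -> dual.

dual


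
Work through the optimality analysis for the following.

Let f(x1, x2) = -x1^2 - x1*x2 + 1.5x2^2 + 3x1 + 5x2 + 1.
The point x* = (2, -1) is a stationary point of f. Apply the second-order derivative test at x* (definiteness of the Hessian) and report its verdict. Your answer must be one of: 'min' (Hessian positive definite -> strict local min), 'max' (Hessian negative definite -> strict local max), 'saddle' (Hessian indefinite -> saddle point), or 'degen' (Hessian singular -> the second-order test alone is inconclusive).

Compute the Hessian H = grad^2 f:
  H = [[-2, -1], [-1, 3]]
Verify stationarity: grad f(x*) = H x* + g = (0, 0).
Eigenvalues of H: -2.1926, 3.1926.
Eigenvalues have mixed signs, so H is indefinite -> x* is a saddle point.

saddle
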